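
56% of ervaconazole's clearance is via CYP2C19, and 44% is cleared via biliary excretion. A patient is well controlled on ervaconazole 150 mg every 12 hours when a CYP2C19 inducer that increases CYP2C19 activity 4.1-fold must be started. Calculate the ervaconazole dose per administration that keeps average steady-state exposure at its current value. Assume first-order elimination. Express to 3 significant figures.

410 mg

CYP2C19: 0.56 × 4.1 = 2.296
Other: 0.44 (unchanged)
CL_new/CL_old = 2.296 + 0.44 = 2.736.
Css,avg = (dose rate)/CL, so holding Css fixed requires dose ∝ CL: 150 × 2.736 = 410 mg.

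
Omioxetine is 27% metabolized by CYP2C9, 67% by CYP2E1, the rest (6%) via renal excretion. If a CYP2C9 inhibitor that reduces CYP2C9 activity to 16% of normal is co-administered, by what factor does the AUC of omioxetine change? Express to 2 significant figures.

The CYP2C9 pathway (27% of clearance) drops to 0.16× activity: 0.27 × 0.16 = 0.0432.
CYP2E1 (67%) and the residual 6% are unaffected.
Relative clearance = 0.0432 + 0.67 + 0.06 = 0.7732.
Since AUC ∝ 1/CL, the ratio is 1 / 0.7732 = 1.3.

1.3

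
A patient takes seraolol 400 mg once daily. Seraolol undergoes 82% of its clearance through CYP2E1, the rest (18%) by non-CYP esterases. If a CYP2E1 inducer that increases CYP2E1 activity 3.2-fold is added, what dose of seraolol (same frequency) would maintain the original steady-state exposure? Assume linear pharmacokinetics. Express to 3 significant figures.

The CYP2E1 pathway (82% of clearance) rises to 3.2× activity: 0.82 × 3.2 = 2.624.
The remaining 18% of clearance is unaffected.
CL_new/CL_old = 2.624 + 0.18 = 2.804.
Css,avg = (dose rate)/CL, so holding Css fixed requires dose ∝ CL: 400 × 2.804 = 1.12 × 10³ mg.

1.12 × 10³ mg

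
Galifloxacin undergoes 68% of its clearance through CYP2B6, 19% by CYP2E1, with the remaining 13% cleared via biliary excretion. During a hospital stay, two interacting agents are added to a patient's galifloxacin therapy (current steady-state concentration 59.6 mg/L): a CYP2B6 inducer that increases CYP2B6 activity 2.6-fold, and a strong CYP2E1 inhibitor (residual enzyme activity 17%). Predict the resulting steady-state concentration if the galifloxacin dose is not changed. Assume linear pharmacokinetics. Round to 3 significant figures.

The CYP2B6 pathway (68% of clearance) is boosted to 2.6× activity: 0.68 × 2.6 = 1.768.
The CYP2E1 pathway (19% of clearance) falls to 0.17× activity: 0.19 × 0.17 = 0.0323.
The remaining 13% of clearance is unaffected.
CL_new/CL_old = 1.768 + 0.0323 + 0.13 = 1.9303.
New steady-state concentration = 59.6 / 1.9303 = 30.9 mg/L (concentration scales inversely with clearance).

30.9 mg/L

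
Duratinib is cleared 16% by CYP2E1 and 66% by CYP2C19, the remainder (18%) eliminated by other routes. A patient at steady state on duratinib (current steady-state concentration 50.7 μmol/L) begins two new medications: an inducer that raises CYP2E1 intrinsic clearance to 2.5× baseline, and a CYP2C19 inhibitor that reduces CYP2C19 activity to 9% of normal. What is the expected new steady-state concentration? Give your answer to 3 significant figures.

79.3 μmol/L

The CYP2E1 pathway (16% of clearance) rises to 2.5× activity: 0.16 × 2.5 = 0.4.
The CYP2C19 pathway (66% of clearance) is reduced to 0.09× activity: 0.66 × 0.09 = 0.0594.
Non-CYP routes (18%) are unchanged.
CL_new/CL_old = 0.4 + 0.0594 + 0.18 = 0.6394.
Dividing the baseline by the relative clearance: 50.7 / 0.6394 = 79.3 μmol/L.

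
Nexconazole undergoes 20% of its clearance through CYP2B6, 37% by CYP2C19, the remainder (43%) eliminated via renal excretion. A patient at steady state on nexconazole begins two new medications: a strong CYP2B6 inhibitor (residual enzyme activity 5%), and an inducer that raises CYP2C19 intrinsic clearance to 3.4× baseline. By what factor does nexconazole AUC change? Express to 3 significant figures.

0.589

CYP2B6: 0.2 × 0.05 = 0.01
CYP2C19: 0.37 × 3.4 = 1.258
Other: 0.43 (unchanged)
Relative clearance = 0.01 + 1.258 + 0.43 = 1.698.
AUC ∝ 1/CL: fold-change = 1 / 1.698 = 0.589.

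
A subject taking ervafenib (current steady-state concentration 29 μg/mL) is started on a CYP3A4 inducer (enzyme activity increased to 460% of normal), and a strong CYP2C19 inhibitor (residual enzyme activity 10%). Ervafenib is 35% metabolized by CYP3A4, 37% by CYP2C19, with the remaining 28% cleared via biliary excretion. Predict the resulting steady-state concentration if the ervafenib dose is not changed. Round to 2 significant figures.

CYP3A4: 0.35 × 4.6 = 1.61
CYP2C19: 0.37 × 0.1 = 0.037
Other: 0.28 (unchanged)
Relative clearance = 1.61 + 0.037 + 0.28 = 1.927.
New steady-state concentration = 29 / 1.927 = 15 μg/mL (concentration scales inversely with clearance).

15 μg/mL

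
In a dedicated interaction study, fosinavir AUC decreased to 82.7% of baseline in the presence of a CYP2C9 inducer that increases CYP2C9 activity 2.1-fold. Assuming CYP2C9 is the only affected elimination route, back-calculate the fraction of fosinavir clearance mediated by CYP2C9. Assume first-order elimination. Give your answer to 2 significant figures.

0.19

CL'/CL = 1 / 0.827 = 1.209
2.1·fm + (1 − fm) = 1.209
fm = (1.209 − 1) / (2.1 − 1) = 0.19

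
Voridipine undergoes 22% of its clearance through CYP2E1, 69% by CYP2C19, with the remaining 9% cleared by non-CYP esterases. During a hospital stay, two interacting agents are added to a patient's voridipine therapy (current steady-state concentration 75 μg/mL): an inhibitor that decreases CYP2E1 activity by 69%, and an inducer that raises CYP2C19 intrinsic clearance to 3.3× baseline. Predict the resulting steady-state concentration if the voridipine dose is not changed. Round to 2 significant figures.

31 μg/mL

CYP2E1: 0.22 × 0.31 = 0.0682
CYP2C19: 0.69 × 3.3 = 2.277
Other: 0.09 (unchanged)
Relative clearance = 0.0682 + 2.277 + 0.09 = 2.4352.
New steady-state concentration = 75 / 2.4352 = 31 μg/mL (concentration scales inversely with clearance).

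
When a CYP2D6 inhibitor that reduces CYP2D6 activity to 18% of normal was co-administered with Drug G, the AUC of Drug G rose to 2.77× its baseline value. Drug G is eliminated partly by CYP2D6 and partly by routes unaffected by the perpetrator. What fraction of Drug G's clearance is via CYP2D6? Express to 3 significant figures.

CL'/CL = 1 / 2.77 = 0.361
0.18·fm + (1 − fm) = 0.361
fm = (0.361 − 1) / (0.18 − 1) = 0.779

0.779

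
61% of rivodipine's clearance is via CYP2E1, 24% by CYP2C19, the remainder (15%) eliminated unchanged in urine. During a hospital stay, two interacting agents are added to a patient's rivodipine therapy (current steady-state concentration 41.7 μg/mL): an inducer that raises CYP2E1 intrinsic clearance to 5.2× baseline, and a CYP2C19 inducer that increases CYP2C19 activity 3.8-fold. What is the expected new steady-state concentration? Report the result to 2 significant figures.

9.8 μg/mL

The CYP2E1 pathway (61% of clearance) increases to 5.2× activity: 0.61 × 5.2 = 3.172.
The CYP2C19 pathway (24% of clearance) increases to 3.8× activity: 0.24 × 3.8 = 0.912.
The remaining 15% of clearance is unaffected.
New clearance relative to baseline: 3.172 + 0.912 + 0.15 = 4.234.
Dividing the baseline by the relative clearance: 41.7 / 4.234 = 9.8 μg/mL.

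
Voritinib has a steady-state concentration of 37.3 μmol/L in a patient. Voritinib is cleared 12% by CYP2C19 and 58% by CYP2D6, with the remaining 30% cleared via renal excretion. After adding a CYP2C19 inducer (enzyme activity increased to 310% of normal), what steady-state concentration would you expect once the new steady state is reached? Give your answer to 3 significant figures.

The CYP2C19 pathway (12% of clearance) rises to 3.1× activity: 0.12 × 3.1 = 0.372.
CYP2D6 (58%) and the residual 30% are unaffected.
Relative clearance = 0.372 + 0.58 + 0.3 = 1.252.
New steady-state concentration = baseline ÷ relative clearance = 37.3 / 1.252 = 29.8 μmol/L.

29.8 μmol/L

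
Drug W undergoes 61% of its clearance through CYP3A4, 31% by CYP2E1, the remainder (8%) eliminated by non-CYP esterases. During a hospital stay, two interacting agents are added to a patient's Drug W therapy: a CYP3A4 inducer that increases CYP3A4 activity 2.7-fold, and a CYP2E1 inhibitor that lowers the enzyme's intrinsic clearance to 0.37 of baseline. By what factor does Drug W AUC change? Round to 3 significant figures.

0.543

The CYP3A4 pathway (61% of clearance) increases to 2.7× activity: 0.61 × 2.7 = 1.647.
The CYP2E1 pathway (31% of clearance) falls to 0.37× activity: 0.31 × 0.37 = 0.1147.
The remaining 8% of clearance is unaffected.
New clearance relative to baseline: 1.647 + 0.1147 + 0.08 = 1.8417.
Because AUC varies inversely with clearance, the combined effect is 1 / 1.8417 = 0.543.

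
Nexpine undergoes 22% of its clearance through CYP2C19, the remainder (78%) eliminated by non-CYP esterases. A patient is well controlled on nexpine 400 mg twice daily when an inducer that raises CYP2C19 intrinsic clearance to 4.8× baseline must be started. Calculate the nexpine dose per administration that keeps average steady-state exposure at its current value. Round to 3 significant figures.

The CYP2C19 pathway (22% of clearance) increases to 4.8× activity: 0.22 × 4.8 = 1.056.
Non-CYP routes (78%) are unchanged.
Relative clearance = 1.056 + 0.78 = 1.836.
To maintain the same steady-state level, dose must scale with clearance: new dose = 400 × 1.836 = 734 mg.

734 mg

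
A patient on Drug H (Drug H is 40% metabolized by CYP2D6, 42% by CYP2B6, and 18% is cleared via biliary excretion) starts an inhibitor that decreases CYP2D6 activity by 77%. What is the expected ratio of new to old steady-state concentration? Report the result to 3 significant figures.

CYP2D6: 0.4 × 0.23 = 0.092
CYP2B6: 0.42 (unchanged)
Other: 0.18 (unchanged)
New clearance relative to baseline: 0.092 + 0.42 + 0.18 = 0.692.
Steady-state concentration ratio = CL_old/CL_new = 1 / 0.692 = 1.45.

1.45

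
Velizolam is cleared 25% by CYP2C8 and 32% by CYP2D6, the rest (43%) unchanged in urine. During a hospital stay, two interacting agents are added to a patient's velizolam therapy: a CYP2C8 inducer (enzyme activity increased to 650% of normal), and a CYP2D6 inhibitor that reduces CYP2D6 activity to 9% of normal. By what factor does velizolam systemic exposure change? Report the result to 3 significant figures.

The CYP2C8 pathway (25% of clearance) rises to 6.5× activity: 0.25 × 6.5 = 1.625.
The CYP2D6 pathway (32% of clearance) is reduced to 0.09× activity: 0.32 × 0.09 = 0.0288.
The remaining 43% of clearance is unaffected.
CL_new/CL_old = 1.625 + 0.0288 + 0.43 = 2.0838.
Because systemic exposure varies inversely with clearance, the combined effect is 1 / 2.0838 = 0.480.

0.480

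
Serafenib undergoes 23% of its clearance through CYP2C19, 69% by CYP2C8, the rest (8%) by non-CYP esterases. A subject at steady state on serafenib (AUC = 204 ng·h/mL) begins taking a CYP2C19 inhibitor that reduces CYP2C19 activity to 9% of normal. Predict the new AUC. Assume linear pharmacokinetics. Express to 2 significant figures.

The CYP2C19 pathway (23% of clearance) is reduced to 0.09× activity: 0.23 × 0.09 = 0.0207.
CYP2C8 (69%) and the residual 8% are unaffected.
New clearance relative to baseline: 0.0207 + 0.69 + 0.08 = 0.7907.
New AUC = baseline ÷ relative clearance = 204 / 0.7907 = 2.6 × 10² ng·h/mL.

2.6 × 10² ng·h/mL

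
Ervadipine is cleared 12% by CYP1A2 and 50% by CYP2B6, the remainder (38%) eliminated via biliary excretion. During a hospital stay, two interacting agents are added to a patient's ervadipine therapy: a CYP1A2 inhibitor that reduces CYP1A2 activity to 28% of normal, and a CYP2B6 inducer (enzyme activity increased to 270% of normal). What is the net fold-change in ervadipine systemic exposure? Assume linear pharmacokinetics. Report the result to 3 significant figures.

0.567

CYP1A2: 0.12 × 0.28 = 0.0336
CYP2B6: 0.5 × 2.7 = 1.35
Other: 0.38 (unchanged)
CL_new/CL_old = 0.0336 + 1.35 + 0.38 = 1.7636.
Net systemic exposure ratio = 1 / 1.7636 = 0.567.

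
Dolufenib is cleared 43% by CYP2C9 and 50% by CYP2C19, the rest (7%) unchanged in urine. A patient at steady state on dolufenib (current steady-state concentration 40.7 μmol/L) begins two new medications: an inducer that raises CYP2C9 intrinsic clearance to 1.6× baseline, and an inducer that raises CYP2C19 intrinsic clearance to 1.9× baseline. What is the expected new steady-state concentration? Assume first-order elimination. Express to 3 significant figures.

CYP2C9: 0.43 × 1.6 = 0.688
CYP2C19: 0.5 × 1.9 = 0.95
Other: 0.07 (unchanged)
Relative clearance = 0.688 + 0.95 + 0.07 = 1.708.
Steady-state concentration ∝ 1/CL: new value = 40.7 / 1.708 = 23.8 μmol/L.

23.8 μmol/L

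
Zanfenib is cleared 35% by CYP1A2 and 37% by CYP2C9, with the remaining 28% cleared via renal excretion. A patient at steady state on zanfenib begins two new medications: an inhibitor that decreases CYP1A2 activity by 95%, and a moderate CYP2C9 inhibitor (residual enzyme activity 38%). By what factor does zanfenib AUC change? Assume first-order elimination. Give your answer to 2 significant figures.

2.3

The CYP1A2 pathway (35% of clearance) drops to 0.05× activity: 0.35 × 0.05 = 0.0175.
The CYP2C9 pathway (37% of clearance) is reduced to 0.38× activity: 0.37 × 0.38 = 0.1406.
The remaining 28% of clearance is unaffected.
Relative clearance = 0.0175 + 0.1406 + 0.28 = 0.4381.
Net AUC ratio = 1 / 0.4381 = 2.3.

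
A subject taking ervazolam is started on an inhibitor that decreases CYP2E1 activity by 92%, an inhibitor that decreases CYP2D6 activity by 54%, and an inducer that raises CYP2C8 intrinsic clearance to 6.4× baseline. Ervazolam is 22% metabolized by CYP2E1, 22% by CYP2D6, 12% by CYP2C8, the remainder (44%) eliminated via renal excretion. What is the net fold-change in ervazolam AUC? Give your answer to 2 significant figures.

The CYP2E1 pathway (22% of clearance) falls to 0.08× activity: 0.22 × 0.08 = 0.0176.
The CYP2D6 pathway (22% of clearance) is reduced to 0.46× activity: 0.22 × 0.46 = 0.1012.
The CYP2C8 pathway (12% of clearance) increases to 6.4× activity: 0.12 × 6.4 = 0.768.
The remaining 44% of clearance is unaffected.
New clearance relative to baseline: 0.0176 + 0.1012 + 0.768 + 0.44 = 1.3268.
Net AUC ratio = 1 / 1.3268 = 0.75.

0.75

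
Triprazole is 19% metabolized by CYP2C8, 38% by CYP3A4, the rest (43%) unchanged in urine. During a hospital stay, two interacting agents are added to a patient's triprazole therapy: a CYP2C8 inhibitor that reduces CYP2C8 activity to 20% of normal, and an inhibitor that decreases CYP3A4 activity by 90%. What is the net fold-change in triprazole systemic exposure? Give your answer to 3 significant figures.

The CYP2C8 pathway (19% of clearance) is reduced to 0.2× activity: 0.19 × 0.2 = 0.038.
The CYP3A4 pathway (38% of clearance) is reduced to 0.1× activity: 0.38 × 0.1 = 0.038.
Non-CYP routes (43%) are unchanged.
Relative clearance = 0.038 + 0.038 + 0.43 = 0.506.
Net systemic exposure ratio = 1 / 0.506 = 1.98.

1.98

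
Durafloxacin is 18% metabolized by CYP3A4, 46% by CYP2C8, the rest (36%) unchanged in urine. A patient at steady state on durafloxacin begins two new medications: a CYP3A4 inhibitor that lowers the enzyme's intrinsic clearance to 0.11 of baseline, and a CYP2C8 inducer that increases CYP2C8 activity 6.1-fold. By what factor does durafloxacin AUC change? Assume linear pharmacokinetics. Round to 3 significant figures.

0.314

The CYP3A4 pathway (18% of clearance) is reduced to 0.11× activity: 0.18 × 0.11 = 0.0198.
The CYP2C8 pathway (46% of clearance) rises to 6.1× activity: 0.46 × 6.1 = 2.806.
Non-CYP routes (36%) are unchanged.
CL_new/CL_old = 0.0198 + 2.806 + 0.36 = 3.1858.
AUC ∝ 1/CL: fold-change = 1 / 3.1858 = 0.314.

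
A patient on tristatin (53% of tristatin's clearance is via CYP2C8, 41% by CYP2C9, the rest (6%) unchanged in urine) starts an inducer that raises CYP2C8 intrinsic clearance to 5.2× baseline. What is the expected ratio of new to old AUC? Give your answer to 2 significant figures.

The CYP2C8 pathway (53% of clearance) rises to 5.2× activity: 0.53 × 5.2 = 2.756.
CYP2C9 (41%) and the residual 6% are unaffected.
New clearance relative to baseline: 2.756 + 0.41 + 0.06 = 3.226.
Since AUC ∝ 1/CL, the ratio is 1 / 3.226 = 0.31.

0.31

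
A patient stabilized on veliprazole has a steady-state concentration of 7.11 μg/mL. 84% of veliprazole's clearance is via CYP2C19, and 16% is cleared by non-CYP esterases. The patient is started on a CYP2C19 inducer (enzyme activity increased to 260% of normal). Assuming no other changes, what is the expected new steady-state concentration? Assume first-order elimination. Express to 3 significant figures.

CYP2C19: 0.84 × 2.6 = 2.184
Other: 0.16 (unchanged)
CL_new/CL_old = 2.184 + 0.16 = 2.344.
Steady-state concentration ∝ 1/CL, so new value = 7.11 / 2.344 = 3.03 μg/mL.

3.03 μg/mL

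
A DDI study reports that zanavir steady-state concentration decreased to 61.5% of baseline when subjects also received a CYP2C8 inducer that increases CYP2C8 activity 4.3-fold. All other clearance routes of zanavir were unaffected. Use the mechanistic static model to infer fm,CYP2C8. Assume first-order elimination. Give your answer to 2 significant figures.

0.19

Write x for the fraction cleared via CYP2C8. The observed steady-state concentration change means clearance rose to 1/0.615 = 1.626 of baseline.
Setting x·4.3 + (1 − x) = 1.626 and solving: x = (1.626 − 1)/(4.3 − 1) = 0.19.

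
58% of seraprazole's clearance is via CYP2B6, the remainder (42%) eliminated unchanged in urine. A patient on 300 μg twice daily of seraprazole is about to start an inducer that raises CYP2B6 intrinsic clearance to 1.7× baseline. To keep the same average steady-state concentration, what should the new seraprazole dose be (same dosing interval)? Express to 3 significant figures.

The CYP2B6 pathway (58% of clearance) rises to 1.7× activity: 0.58 × 1.7 = 0.986.
The remaining 42% of clearance is unaffected.
CL_new/CL_old = 0.986 + 0.42 = 1.406.
Exposure is unchanged when dose changes in proportion to clearance. New dose = 300 μg × 1.406 = 422 μg.

422 μg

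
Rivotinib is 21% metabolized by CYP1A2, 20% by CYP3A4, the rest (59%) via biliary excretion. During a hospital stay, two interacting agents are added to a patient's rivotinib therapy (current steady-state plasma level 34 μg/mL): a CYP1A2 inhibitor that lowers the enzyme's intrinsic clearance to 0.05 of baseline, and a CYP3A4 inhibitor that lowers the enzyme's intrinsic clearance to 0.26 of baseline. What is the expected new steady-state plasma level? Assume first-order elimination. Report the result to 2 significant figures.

52 μg/mL

CYP1A2: 0.21 × 0.05 = 0.0105
CYP3A4: 0.2 × 0.26 = 0.052
Other: 0.59 (unchanged)
CL_new/CL_old = 0.0105 + 0.052 + 0.59 = 0.6525.
Dividing the baseline by the relative clearance: 34 / 0.6525 = 52 μg/mL.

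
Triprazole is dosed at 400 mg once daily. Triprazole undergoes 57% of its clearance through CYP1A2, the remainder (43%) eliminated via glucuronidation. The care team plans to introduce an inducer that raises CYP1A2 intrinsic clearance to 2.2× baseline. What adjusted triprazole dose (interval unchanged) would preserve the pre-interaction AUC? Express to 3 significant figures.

The CYP1A2 pathway (57% of clearance) increases to 2.2× activity: 0.57 × 2.2 = 1.254.
Non-CYP routes (43%) are unchanged.
Relative clearance = 1.254 + 0.43 = 1.684.
Css,avg = (dose rate)/CL, so holding Css fixed requires dose ∝ CL: 400 × 1.684 = 674 mg.

674 mg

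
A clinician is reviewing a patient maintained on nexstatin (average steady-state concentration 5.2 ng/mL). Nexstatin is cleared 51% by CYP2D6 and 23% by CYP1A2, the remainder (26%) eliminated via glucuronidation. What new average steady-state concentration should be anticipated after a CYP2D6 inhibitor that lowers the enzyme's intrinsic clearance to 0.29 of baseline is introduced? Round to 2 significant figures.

8.2 ng/mL

The CYP2D6 pathway (51% of clearance) is reduced to 0.29× activity: 0.51 × 0.29 = 0.1479.
CYP1A2 (23%) and the residual 26% are unaffected.
CL_new/CL_old = 0.1479 + 0.23 + 0.26 = 0.6379.
Average steady-state concentration ∝ 1/CL, so new value = 5.2 / 0.6379 = 8.2 ng/mL.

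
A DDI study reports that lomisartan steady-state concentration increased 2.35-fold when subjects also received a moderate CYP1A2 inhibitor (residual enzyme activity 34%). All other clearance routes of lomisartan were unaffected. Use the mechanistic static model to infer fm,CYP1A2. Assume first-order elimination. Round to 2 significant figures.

Call the CYP1A2 fraction fm. After the interaction, CL_new/CL_old = fm × 0.34 + (1 − fm).
Steady-state concentration ratio = 1 / (new CL fraction), so new CL fraction = 1 / 2.35 = 0.4255.
fm × 0.34 + 1 − fm = 0.4255  ⇒  fm × (0.34 − 1) = −0.5745  ⇒  fm = 0.87.

0.87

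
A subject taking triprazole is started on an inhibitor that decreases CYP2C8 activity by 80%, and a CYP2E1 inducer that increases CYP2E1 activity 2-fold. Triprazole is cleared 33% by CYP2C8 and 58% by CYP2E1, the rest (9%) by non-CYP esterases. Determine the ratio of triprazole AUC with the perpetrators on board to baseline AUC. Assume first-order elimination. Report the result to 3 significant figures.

The CYP2C8 pathway (33% of clearance) is reduced to 0.2× activity: 0.33 × 0.2 = 0.066.
The CYP2E1 pathway (58% of clearance) rises to 2× activity: 0.58 × 2 = 1.16.
The remaining 9% of clearance is unaffected.
CL_new/CL_old = 0.066 + 1.16 + 0.09 = 1.316.
Net AUC ratio = 1 / 1.316 = 0.760.

0.760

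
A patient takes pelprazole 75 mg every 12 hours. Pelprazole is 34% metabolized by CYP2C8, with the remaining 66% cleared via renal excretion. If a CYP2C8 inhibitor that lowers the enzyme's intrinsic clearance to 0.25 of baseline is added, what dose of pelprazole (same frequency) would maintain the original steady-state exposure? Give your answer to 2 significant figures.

The CYP2C8 pathway (34% of clearance) drops to 0.25× activity: 0.34 × 0.25 = 0.085.
Non-CYP routes (66%) are unchanged.
CL_new/CL_old = 0.085 + 0.66 = 0.745.
Css,avg = (dose rate)/CL, so holding Css fixed requires dose ∝ CL: 75 × 0.745 = 56 mg.

56 mg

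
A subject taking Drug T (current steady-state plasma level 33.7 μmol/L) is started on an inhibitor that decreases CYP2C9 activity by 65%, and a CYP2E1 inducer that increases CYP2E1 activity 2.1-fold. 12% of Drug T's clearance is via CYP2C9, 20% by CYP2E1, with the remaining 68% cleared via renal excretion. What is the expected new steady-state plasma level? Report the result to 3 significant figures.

29.5 μmol/L

The CYP2C9 pathway (12% of clearance) is reduced to 0.35× activity: 0.12 × 0.35 = 0.042.
The CYP2E1 pathway (20% of clearance) is boosted to 2.1× activity: 0.2 × 2.1 = 0.42.
Non-CYP routes (68%) are unchanged.
Relative clearance = 0.042 + 0.42 + 0.68 = 1.142.
New steady-state plasma level = 33.7 / 1.142 = 29.5 μmol/L (concentration scales inversely with clearance).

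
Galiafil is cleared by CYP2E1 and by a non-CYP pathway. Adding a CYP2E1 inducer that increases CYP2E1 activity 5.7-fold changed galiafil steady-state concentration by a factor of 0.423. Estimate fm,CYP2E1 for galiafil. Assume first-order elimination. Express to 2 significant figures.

Call the CYP2E1 fraction fm. After the interaction, CL_new/CL_old = fm × 5.7 + (1 − fm).
Steady-state concentration ratio = 1 / (new CL fraction), so new CL fraction = 1 / 0.423 = 2.364.
fm × 5.7 + 1 − fm = 2.364  ⇒  fm × (5.7 − 1) = 1.364  ⇒  fm = 0.29.

0.29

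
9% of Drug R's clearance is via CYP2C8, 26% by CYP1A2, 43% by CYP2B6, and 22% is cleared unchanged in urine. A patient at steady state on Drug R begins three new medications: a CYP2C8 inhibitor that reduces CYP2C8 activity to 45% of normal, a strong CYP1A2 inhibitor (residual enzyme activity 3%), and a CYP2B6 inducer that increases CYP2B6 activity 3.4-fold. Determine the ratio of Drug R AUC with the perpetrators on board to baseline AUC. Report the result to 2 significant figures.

The CYP2C8 pathway (9% of clearance) is reduced to 0.45× activity: 0.09 × 0.45 = 0.0405.
The CYP1A2 pathway (26% of clearance) drops to 0.03× activity: 0.26 × 0.03 = 0.0078.
The CYP2B6 pathway (43% of clearance) increases to 3.4× activity: 0.43 × 3.4 = 1.462.
Non-CYP routes (22%) are unchanged.
Relative clearance = 0.0405 + 0.0078 + 1.462 + 0.22 = 1.7303.
Because AUC varies inversely with clearance, the combined effect is 1 / 1.7303 = 0.58.

0.58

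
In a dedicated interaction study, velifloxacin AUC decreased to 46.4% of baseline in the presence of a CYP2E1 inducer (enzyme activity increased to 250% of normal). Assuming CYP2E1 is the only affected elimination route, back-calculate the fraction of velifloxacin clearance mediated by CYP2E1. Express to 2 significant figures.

Write x for the fraction cleared via CYP2E1. The observed AUC change means clearance rose to 1/0.464 = 2.155 of baseline.
Setting x·2.5 + (1 − x) = 2.155 and solving: x = (2.155 − 1)/(2.5 − 1) = 0.77.

0.77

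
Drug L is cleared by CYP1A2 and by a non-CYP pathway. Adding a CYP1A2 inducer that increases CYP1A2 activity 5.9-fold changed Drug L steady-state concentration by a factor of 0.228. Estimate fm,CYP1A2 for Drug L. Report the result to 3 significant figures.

Write x for the fraction cleared via CYP1A2. The observed steady-state concentration change means clearance rose to 1/0.228 = 4.386 of baseline.
Only the CYP1A2 route changed, so 4.386 = x·5.9 + (1 − x), giving x = 0.691.

0.691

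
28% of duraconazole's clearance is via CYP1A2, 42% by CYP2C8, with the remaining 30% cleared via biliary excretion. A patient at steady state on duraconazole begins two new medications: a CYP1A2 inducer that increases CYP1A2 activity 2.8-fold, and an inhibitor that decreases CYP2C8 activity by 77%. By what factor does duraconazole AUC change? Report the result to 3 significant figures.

0.847

The CYP1A2 pathway (28% of clearance) rises to 2.8× activity: 0.28 × 2.8 = 0.784.
The CYP2C8 pathway (42% of clearance) falls to 0.23× activity: 0.42 × 0.23 = 0.0966.
The remaining 30% of clearance is unaffected.
Relative clearance = 0.784 + 0.0966 + 0.3 = 1.1806.
AUC ∝ 1/CL: fold-change = 1 / 1.1806 = 0.847.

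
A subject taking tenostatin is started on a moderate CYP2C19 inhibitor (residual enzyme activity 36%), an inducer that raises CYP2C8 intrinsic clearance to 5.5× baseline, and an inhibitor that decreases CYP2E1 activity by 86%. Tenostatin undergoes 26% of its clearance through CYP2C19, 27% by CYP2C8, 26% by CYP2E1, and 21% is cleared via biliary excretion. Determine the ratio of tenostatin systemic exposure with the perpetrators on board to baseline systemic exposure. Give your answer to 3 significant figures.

The CYP2C19 pathway (26% of clearance) falls to 0.36× activity: 0.26 × 0.36 = 0.0936.
The CYP2C8 pathway (27% of clearance) is boosted to 5.5× activity: 0.27 × 5.5 = 1.485.
The CYP2E1 pathway (26% of clearance) is reduced to 0.14× activity: 0.26 × 0.14 = 0.0364.
The remaining 21% of clearance is unaffected.
New clearance relative to baseline: 0.0936 + 1.485 + 0.0364 + 0.21 = 1.825.
Systemic exposure ∝ 1/CL: fold-change = 1 / 1.825 = 0.548.

0.548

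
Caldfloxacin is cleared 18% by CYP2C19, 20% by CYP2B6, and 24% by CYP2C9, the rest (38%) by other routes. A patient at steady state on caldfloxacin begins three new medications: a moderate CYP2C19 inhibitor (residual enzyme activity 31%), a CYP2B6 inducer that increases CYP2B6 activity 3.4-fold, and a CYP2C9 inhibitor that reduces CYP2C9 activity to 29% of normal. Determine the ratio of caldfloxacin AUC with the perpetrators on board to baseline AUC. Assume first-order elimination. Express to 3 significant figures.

0.844

CYP2C19: 0.18 × 0.31 = 0.0558
CYP2B6: 0.2 × 3.4 = 0.68
CYP2C9: 0.24 × 0.29 = 0.0696
Other: 0.38 (unchanged)
CL_new/CL_old = 0.0558 + 0.68 + 0.0696 + 0.38 = 1.1854.
Net AUC ratio = 1 / 1.1854 = 0.844.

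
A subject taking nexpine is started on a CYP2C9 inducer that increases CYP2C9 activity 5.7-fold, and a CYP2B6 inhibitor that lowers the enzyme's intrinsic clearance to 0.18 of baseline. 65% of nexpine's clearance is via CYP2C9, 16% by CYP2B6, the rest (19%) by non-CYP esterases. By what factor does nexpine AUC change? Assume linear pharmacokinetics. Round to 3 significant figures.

0.255

The CYP2C9 pathway (65% of clearance) increases to 5.7× activity: 0.65 × 5.7 = 3.705.
The CYP2B6 pathway (16% of clearance) is reduced to 0.18× activity: 0.16 × 0.18 = 0.0288.
The remaining 19% of clearance is unaffected.
New clearance relative to baseline: 3.705 + 0.0288 + 0.19 = 3.9238.
Because AUC varies inversely with clearance, the combined effect is 1 / 3.9238 = 0.255.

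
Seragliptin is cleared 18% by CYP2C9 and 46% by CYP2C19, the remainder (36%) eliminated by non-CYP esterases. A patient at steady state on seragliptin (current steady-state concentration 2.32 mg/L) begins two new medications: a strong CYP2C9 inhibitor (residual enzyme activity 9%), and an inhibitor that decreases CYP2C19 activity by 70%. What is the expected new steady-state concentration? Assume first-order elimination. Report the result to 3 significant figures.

CYP2C9: 0.18 × 0.09 = 0.0162
CYP2C19: 0.46 × 0.3 = 0.138
Other: 0.36 (unchanged)
Relative clearance = 0.0162 + 0.138 + 0.36 = 0.5142.
New steady-state concentration = 2.32 / 0.5142 = 4.51 mg/L (concentration scales inversely with clearance).

4.51 mg/L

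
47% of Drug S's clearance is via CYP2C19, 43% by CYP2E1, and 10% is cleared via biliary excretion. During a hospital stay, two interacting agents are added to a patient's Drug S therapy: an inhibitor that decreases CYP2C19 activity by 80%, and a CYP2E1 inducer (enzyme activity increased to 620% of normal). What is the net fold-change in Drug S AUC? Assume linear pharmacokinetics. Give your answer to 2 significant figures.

The CYP2C19 pathway (47% of clearance) falls to 0.2× activity: 0.47 × 0.2 = 0.094.
The CYP2E1 pathway (43% of clearance) is boosted to 6.2× activity: 0.43 × 6.2 = 2.666.
Non-CYP routes (10%) are unchanged.
Relative clearance = 0.094 + 2.666 + 0.1 = 2.86.
AUC ∝ 1/CL: fold-change = 1 / 2.86 = 0.35.

0.35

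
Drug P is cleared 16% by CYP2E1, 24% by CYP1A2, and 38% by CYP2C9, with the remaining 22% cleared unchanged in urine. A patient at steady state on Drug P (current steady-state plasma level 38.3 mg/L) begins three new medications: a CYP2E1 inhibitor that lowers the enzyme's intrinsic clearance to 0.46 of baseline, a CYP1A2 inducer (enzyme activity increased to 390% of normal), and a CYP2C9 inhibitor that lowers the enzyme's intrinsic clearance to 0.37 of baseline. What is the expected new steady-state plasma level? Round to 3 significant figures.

28.0 mg/L

CYP2E1: 0.16 × 0.46 = 0.0736
CYP1A2: 0.24 × 3.9 = 0.936
CYP2C9: 0.38 × 0.37 = 0.1406
Other: 0.22 (unchanged)
New clearance relative to baseline: 0.0736 + 0.936 + 0.1406 + 0.22 = 1.3702.
Dividing the baseline by the relative clearance: 38.3 / 1.3702 = 28.0 mg/L.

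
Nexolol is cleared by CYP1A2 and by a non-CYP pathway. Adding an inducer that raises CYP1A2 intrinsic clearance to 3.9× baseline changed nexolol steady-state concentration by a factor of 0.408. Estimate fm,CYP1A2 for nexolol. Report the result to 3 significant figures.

CL'/CL = 1 / 0.408 = 2.451
3.9·fm + (1 − fm) = 2.451
fm = (2.451 − 1) / (3.9 − 1) = 0.500

0.500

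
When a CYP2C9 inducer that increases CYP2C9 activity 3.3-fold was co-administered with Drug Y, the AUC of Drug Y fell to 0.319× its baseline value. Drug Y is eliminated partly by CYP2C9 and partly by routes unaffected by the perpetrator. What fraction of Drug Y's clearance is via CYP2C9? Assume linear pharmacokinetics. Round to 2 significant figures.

CL'/CL = 1 / 0.319 = 3.135
3.3·fm + (1 − fm) = 3.135
fm = (3.135 − 1) / (3.3 − 1) = 0.93

0.93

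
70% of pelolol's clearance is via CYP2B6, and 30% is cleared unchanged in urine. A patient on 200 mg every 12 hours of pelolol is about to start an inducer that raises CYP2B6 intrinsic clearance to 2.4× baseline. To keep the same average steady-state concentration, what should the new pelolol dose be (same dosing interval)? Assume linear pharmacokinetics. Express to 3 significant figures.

396 mg

CYP2B6: 0.7 × 2.4 = 1.68
Other: 0.3 (unchanged)
New clearance relative to baseline: 1.68 + 0.3 = 1.98.
Exposure is unchanged when dose changes in proportion to clearance. New dose = 200 mg × 1.98 = 396 mg.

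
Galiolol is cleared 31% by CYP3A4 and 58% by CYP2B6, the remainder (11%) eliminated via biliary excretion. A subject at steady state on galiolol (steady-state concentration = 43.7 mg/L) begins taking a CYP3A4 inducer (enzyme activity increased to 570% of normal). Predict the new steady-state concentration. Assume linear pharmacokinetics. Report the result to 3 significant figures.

The CYP3A4 pathway (31% of clearance) rises to 5.7× activity: 0.31 × 5.7 = 1.767.
CYP2B6 (58%) and the residual 11% are unaffected.
New clearance relative to baseline: 1.767 + 0.58 + 0.11 = 2.457.
New steady-state concentration = baseline ÷ relative clearance = 43.7 / 2.457 = 17.8 mg/L.

17.8 mg/L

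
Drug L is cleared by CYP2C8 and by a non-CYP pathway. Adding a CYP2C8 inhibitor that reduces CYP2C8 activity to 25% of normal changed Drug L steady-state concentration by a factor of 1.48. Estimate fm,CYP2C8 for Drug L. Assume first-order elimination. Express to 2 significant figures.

0.43

CL'/CL = 1 / 1.48 = 0.6757
0.25·fm + (1 − fm) = 0.6757
fm = (0.6757 − 1) / (0.25 − 1) = 0.43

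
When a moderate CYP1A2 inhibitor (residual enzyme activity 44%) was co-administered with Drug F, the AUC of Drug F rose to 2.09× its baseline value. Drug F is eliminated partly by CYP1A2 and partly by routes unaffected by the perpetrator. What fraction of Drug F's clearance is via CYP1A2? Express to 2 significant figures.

Let x = fm,CYP1A2. Because AUC ∝ 1/CL, relative clearance fell to 1/2.09 = 0.4785.
Setting x·0.44 + (1 − x) = 0.4785 and solving: x = (0.4785 − 1)/(0.44 − 1) = 0.93.

0.93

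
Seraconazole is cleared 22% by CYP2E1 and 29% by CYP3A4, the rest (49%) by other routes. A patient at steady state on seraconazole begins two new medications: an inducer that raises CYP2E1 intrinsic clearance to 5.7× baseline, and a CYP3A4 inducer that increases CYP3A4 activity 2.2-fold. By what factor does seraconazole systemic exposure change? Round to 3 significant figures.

0.420

The CYP2E1 pathway (22% of clearance) rises to 5.7× activity: 0.22 × 5.7 = 1.254.
The CYP3A4 pathway (29% of clearance) increases to 2.2× activity: 0.29 × 2.2 = 0.638.
Non-CYP routes (49%) are unchanged.
CL_new/CL_old = 1.254 + 0.638 + 0.49 = 2.382.
Because systemic exposure varies inversely with clearance, the combined effect is 1 / 2.382 = 0.420.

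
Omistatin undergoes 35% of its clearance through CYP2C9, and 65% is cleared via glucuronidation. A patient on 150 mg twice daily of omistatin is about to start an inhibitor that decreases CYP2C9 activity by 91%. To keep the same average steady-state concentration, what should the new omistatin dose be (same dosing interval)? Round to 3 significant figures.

The CYP2C9 pathway (35% of clearance) is reduced to 0.09× activity: 0.35 × 0.09 = 0.0315.
Non-CYP routes (65%) are unchanged.
Relative clearance = 0.0315 + 0.65 = 0.6815.
Css,avg = (dose rate)/CL, so holding Css fixed requires dose ∝ CL: 150 × 0.6815 = 102 mg.

102 mg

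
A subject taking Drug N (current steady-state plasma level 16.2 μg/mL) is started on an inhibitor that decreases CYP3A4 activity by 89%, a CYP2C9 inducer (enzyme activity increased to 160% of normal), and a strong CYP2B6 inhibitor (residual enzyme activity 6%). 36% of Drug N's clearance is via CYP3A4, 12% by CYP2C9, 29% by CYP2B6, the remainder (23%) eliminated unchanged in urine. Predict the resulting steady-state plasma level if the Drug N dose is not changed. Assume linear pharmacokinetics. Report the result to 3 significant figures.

CYP3A4: 0.36 × 0.11 = 0.0396
CYP2C9: 0.12 × 1.6 = 0.192
CYP2B6: 0.29 × 0.06 = 0.0174
Other: 0.23 (unchanged)
CL_new/CL_old = 0.0396 + 0.192 + 0.0174 + 0.23 = 0.479.
Dividing the baseline by the relative clearance: 16.2 / 0.479 = 33.8 μg/mL.

33.8 μg/mL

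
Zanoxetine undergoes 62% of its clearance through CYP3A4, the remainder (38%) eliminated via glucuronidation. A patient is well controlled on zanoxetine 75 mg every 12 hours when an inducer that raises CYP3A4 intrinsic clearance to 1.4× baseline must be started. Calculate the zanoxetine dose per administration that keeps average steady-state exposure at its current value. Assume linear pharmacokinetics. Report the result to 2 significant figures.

The CYP3A4 pathway (62% of clearance) increases to 1.4× activity: 0.62 × 1.4 = 0.868.
The remaining 38% of clearance is unaffected.
Relative clearance = 0.868 + 0.38 = 1.248.
Css,avg = (dose rate)/CL, so holding Css fixed requires dose ∝ CL: 75 × 1.248 = 94 mg.

94 mg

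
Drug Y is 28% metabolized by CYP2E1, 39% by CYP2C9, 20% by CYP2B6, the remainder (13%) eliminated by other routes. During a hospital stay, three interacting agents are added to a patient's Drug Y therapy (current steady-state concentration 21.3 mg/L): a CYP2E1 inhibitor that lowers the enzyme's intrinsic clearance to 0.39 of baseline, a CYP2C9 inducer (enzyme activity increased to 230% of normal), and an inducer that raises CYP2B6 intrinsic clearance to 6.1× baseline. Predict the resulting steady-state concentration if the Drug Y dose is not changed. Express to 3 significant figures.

9.04 mg/L

The CYP2E1 pathway (28% of clearance) is reduced to 0.39× activity: 0.28 × 0.39 = 0.1092.
The CYP2C9 pathway (39% of clearance) rises to 2.3× activity: 0.39 × 2.3 = 0.897.
The CYP2B6 pathway (20% of clearance) increases to 6.1× activity: 0.2 × 6.1 = 1.22.
Non-CYP routes (13%) are unchanged.
CL_new/CL_old = 0.1092 + 0.897 + 1.22 + 0.13 = 2.3562.
New steady-state concentration = 21.3 / 2.3562 = 9.04 mg/L (concentration scales inversely with clearance).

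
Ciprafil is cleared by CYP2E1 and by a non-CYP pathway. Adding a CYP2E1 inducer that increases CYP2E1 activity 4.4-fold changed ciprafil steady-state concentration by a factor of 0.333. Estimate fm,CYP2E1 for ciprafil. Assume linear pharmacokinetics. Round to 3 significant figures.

0.589

CL'/CL = 1 / 0.333 = 3.003
4.4·fm + (1 − fm) = 3.003
fm = (3.003 − 1) / (4.4 − 1) = 0.589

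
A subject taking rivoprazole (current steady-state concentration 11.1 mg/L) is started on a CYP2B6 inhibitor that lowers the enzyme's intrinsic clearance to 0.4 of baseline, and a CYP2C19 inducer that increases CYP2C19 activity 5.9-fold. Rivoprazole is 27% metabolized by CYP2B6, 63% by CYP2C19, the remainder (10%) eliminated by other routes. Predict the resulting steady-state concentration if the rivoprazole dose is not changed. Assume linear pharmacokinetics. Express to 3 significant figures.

The CYP2B6 pathway (27% of clearance) falls to 0.4× activity: 0.27 × 0.4 = 0.108.
The CYP2C19 pathway (63% of clearance) increases to 5.9× activity: 0.63 × 5.9 = 3.717.
The remaining 10% of clearance is unaffected.
New clearance relative to baseline: 0.108 + 3.717 + 0.1 = 3.925.
New steady-state concentration = 11.1 / 3.925 = 2.83 mg/L (concentration scales inversely with clearance).

2.83 mg/L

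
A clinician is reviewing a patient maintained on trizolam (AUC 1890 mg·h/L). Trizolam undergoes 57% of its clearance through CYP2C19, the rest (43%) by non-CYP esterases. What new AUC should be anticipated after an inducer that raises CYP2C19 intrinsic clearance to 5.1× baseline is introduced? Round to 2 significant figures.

CYP2C19: 0.57 × 5.1 = 2.907
Other: 0.43 (unchanged)
New clearance relative to baseline: 2.907 + 0.43 = 3.337.
New AUC = baseline ÷ relative clearance = 1890 / 3.337 = 5.7 × 10² mg·h/L.

5.7 × 10² mg·h/L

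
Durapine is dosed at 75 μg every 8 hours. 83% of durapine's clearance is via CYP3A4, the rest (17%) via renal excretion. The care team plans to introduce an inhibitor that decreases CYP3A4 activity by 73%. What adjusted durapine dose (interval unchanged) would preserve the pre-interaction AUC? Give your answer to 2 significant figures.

30 μg

The CYP3A4 pathway (83% of clearance) is reduced to 0.27× activity: 0.83 × 0.27 = 0.2241.
Non-CYP routes (17%) are unchanged.
CL_new/CL_old = 0.2241 + 0.17 = 0.3941.
Css,avg = (dose rate)/CL, so holding Css fixed requires dose ∝ CL: 75 × 0.3941 = 30 μg.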